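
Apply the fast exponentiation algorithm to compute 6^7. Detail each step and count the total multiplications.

Computing 6^7 by squaring (build up from 6^1; each line after the first costs one multiplication):

6^1 = 6
6^2 = (6^1)^2 = 6^2 = 36
6^3 = 6 * 6^2 = 6 * 36 = 216
6^6 = (6^3)^2 = 216^2 = 46656
6^7 = 6 * 6^6 = 6 * 46656 = 279936

Result: 279936
Multiplications needed: 4 (4 lines after 6^1)

6^7 = 279936. Using exponentiation by squaring, this requires 4 multiplications. The key idea: if the exponent is even, square the half-power; if odd, multiply by the base once.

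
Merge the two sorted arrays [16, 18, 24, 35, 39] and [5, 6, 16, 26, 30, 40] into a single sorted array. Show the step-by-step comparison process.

Merging process:

Compare 16 vs 5: take 5 from right. Merged: [5]
Compare 16 vs 6: take 6 from right. Merged: [5, 6]
Compare 16 vs 16: take 16 from left. Merged: [5, 6, 16]
Compare 18 vs 16: take 16 from right. Merged: [5, 6, 16, 16]
Compare 18 vs 26: take 18 from left. Merged: [5, 6, 16, 16, 18]
Compare 24 vs 26: take 24 from left. Merged: [5, 6, 16, 16, 18, 24]
Compare 35 vs 26: take 26 from right. Merged: [5, 6, 16, 16, 18, 24, 26]
Compare 35 vs 30: take 30 from right. Merged: [5, 6, 16, 16, 18, 24, 26, 30]
Compare 35 vs 40: take 35 from left. Merged: [5, 6, 16, 16, 18, 24, 26, 30, 35]
Compare 39 vs 40: take 39 from left. Merged: [5, 6, 16, 16, 18, 24, 26, 30, 35, 39]
Append remaining from right: [40]. Merged: [5, 6, 16, 16, 18, 24, 26, 30, 35, 39, 40]

Final merged array: [5, 6, 16, 16, 18, 24, 26, 30, 35, 39, 40]
Total comparisons: 10

The merged array is [5, 6, 16, 16, 18, 24, 26, 30, 35, 39, 40], requiring 10 comparisons. The merge step runs in O(n) time where n is the total number of elements.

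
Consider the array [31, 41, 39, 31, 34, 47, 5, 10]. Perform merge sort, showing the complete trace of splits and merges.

Merge sort trace:

Split: [31, 41, 39, 31, 34, 47, 5, 10] -> [31, 41, 39, 31] and [34, 47, 5, 10]
  Split: [31, 41, 39, 31] -> [31, 41] and [39, 31]
    Split: [31, 41] -> [31] and [41]
    Merge: [31] + [41] -> [31, 41]
    Split: [39, 31] -> [39] and [31]
    Merge: [39] + [31] -> [31, 39]
  Merge: [31, 41] + [31, 39] -> [31, 31, 39, 41]
  Split: [34, 47, 5, 10] -> [34, 47] and [5, 10]
    Split: [34, 47] -> [34] and [47]
    Merge: [34] + [47] -> [34, 47]
    Split: [5, 10] -> [5] and [10]
    Merge: [5] + [10] -> [5, 10]
  Merge: [34, 47] + [5, 10] -> [5, 10, 34, 47]
Merge: [31, 31, 39, 41] + [5, 10, 34, 47] -> [5, 10, 31, 31, 34, 39, 41, 47]

Final sorted array: [5, 10, 31, 31, 34, 39, 41, 47]

The merge sort proceeds by recursively splitting the array and merging sorted halves.
After all merges, the sorted array is [5, 10, 31, 31, 34, 39, 41, 47].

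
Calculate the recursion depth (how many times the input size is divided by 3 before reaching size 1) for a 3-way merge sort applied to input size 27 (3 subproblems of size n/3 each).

For divide and conquer with division factor 3:

Problem sizes at each level:
Level 0: 27
Level 1: 9
Level 2: 3
Level 3: 1

The root is level 0 and the size-1 base case is level 3 (the tree spans levels 0 through 3, i.e. 4 levels counting the root), so the depth is the number of divisions: log_3(27) = 3

The recursion tree depth is log_3(27) = 3. At each level, the problem size is divided by 3, so it takes 3 divisions to reduce to a base case of size 1. The algorithm makes 3 recursive calls at each level.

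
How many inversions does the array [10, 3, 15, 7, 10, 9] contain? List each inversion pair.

Finding inversions in [10, 3, 15, 7, 10, 9]:

(0, 1): arr[0]=10 > arr[1]=3
(0, 3): arr[0]=10 > arr[3]=7
(0, 5): arr[0]=10 > arr[5]=9
(2, 3): arr[2]=15 > arr[3]=7
(2, 4): arr[2]=15 > arr[4]=10
(2, 5): arr[2]=15 > arr[5]=9
(4, 5): arr[4]=10 > arr[5]=9

Total inversions: 7

The array has 7 inversion(s): (0,1), (0,3), (0,5), (2,3), (2,4), (2,5), (4,5). Each pair (i,j) satisfies i < j and arr[i] > arr[j].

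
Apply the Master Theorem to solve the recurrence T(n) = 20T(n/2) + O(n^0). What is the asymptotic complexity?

Master Theorem for T(n) = 20T(n/2) + O(n^0):

a = 20, b = 2, c = 0
log_b(a) = log_2(20) = 4.3219

Case 1: c = 0 < log_2(20) = 4.3219
T(n) = O(n^(log_2 20))

For T(n) = 20T(n/2) + O(n^0): log_2(20) = 4.3219. This is Case 1 of the Master Theorem (c < log_b(a), work dominated by leaves), giving O(n^(log_2 20)).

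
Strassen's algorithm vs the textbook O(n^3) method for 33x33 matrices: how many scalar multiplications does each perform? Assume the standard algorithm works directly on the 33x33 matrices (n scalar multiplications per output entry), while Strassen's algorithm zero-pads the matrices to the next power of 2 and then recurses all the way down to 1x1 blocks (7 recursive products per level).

Matrix multiplication for 33x33 matrices:

Strassen's algorithm requires power-of-2 dimensions. Pad 33x33 to 64x64 (next power of 2).

Standard algorithm: 33^3 = 35937 multiplications
Strassen's algorithm: 7^(log2(64)) = 7^6 = 117649 multiplications
Difference: 35937 - 117649 = -81712 (Strassen uses MORE here due to padding overhead — for small or just-over-power-of-2 n, padding can outweigh the per-level savings)

Standard: 35937 multiplications (33^3). Strassen: 117649 multiplications (7^6, after padding to 64x64). Strassen reduces 8 recursive multiplications to 7 at each level.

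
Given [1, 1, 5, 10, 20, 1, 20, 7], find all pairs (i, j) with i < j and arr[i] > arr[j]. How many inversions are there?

Finding inversions in [1, 1, 5, 10, 20, 1, 20, 7]:

(2, 5): arr[2]=5 > arr[5]=1
(3, 5): arr[3]=10 > arr[5]=1
(3, 7): arr[3]=10 > arr[7]=7
(4, 5): arr[4]=20 > arr[5]=1
(4, 7): arr[4]=20 > arr[7]=7
(6, 7): arr[6]=20 > arr[7]=7

Total inversions: 6

The array has 6 inversion(s): (2,5), (3,5), (3,7), (4,5), (4,7), (6,7). Each pair (i,j) satisfies i < j and arr[i] > arr[j].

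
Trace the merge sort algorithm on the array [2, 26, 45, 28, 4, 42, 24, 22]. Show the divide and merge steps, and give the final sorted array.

Merge sort trace:

Split: [2, 26, 45, 28, 4, 42, 24, 22] -> [2, 26, 45, 28] and [4, 42, 24, 22]
  Split: [2, 26, 45, 28] -> [2, 26] and [45, 28]
    Split: [2, 26] -> [2] and [26]
    Merge: [2] + [26] -> [2, 26]
    Split: [45, 28] -> [45] and [28]
    Merge: [45] + [28] -> [28, 45]
  Merge: [2, 26] + [28, 45] -> [2, 26, 28, 45]
  Split: [4, 42, 24, 22] -> [4, 42] and [24, 22]
    Split: [4, 42] -> [4] and [42]
    Merge: [4] + [42] -> [4, 42]
    Split: [24, 22] -> [24] and [22]
    Merge: [24] + [22] -> [22, 24]
  Merge: [4, 42] + [22, 24] -> [4, 22, 24, 42]
Merge: [2, 26, 28, 45] + [4, 22, 24, 42] -> [2, 4, 22, 24, 26, 28, 42, 45]

Final sorted array: [2, 4, 22, 24, 26, 28, 42, 45]

The merge sort proceeds by recursively splitting the array and merging sorted halves.
After all merges, the sorted array is [2, 4, 22, 24, 26, 28, 42, 45].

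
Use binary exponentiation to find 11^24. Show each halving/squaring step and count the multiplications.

Computing 11^24 by squaring (build up from 11^1; each line after the first costs one multiplication):

11^1 = 11
11^2 = (11^1)^2 = 11^2 = 121
11^3 = 11 * 11^2 = 11 * 121 = 1331
11^6 = (11^3)^2 = 1331^2 = 1771561
11^12 = (11^6)^2 = 1771561^2 = 3138428376721
11^24 = (11^12)^2 = 3138428376721^2 = 9849732675807611094711841

Result: 9849732675807611094711841
Multiplications needed: 5 (5 lines after 11^1)

11^24 = 9849732675807611094711841. Using exponentiation by squaring, this requires 5 multiplications. The key idea: if the exponent is even, square the half-power; if odd, multiply by the base once.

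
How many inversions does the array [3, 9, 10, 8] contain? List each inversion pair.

Finding inversions in [3, 9, 10, 8]:

(1, 3): arr[1]=9 > arr[3]=8
(2, 3): arr[2]=10 > arr[3]=8

Total inversions: 2

The array has 2 inversion(s): (1,3), (2,3). Each pair (i,j) satisfies i < j and arr[i] > arr[j].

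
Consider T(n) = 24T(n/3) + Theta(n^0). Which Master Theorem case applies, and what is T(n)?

Master Theorem for T(n) = 24T(n/3) + O(n^0):

a = 24, b = 3, c = 0
log_b(a) = log_3(24) = 2.8928

Case 1: c = 0 < log_3(24) = 2.8928
T(n) = O(n^(log_3 24))

For T(n) = 24T(n/3) + O(n^0): log_3(24) = 2.8928. This is Case 1 of the Master Theorem (c < log_b(a), work dominated by leaves), giving O(n^(log_3 24)).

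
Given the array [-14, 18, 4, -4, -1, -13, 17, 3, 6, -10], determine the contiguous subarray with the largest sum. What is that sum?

Using Kadane's algorithm on [-14, 18, 4, -4, -1, -13, 17, 3, 6, -10]:

Scanning through the array:
Position 1 (value 18): max_ending_here = 18, max_so_far = 18
Position 2 (value 4): max_ending_here = 22, max_so_far = 22
Position 3 (value -4): max_ending_here = 18, max_so_far = 22
Position 4 (value -1): max_ending_here = 17, max_so_far = 22
Position 5 (value -13): max_ending_here = 4, max_so_far = 22
Position 6 (value 17): max_ending_here = 21, max_so_far = 22
Position 7 (value 3): max_ending_here = 24, max_so_far = 24
Position 8 (value 6): max_ending_here = 30, max_so_far = 30
Position 9 (value -10): max_ending_here = 20, max_so_far = 30

Maximum subarray: [18, 4, -4, -1, -13, 17, 3, 6]
Maximum sum: 30

The maximum subarray is [18, 4, -4, -1, -13, 17, 3, 6] with sum 30. This subarray runs from index 1 to index 8.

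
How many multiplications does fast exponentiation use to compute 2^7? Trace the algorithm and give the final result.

Computing 2^7 by squaring (build up from 2^1; each line after the first costs one multiplication):

2^1 = 2
2^2 = (2^1)^2 = 2^2 = 4
2^3 = 2 * 2^2 = 2 * 4 = 8
2^6 = (2^3)^2 = 8^2 = 64
2^7 = 2 * 2^6 = 2 * 64 = 128

Result: 128
Multiplications needed: 4 (4 lines after 2^1)

2^7 = 128. Using exponentiation by squaring, this requires 4 multiplications. The key idea: if the exponent is even, square the half-power; if odd, multiply by the base once.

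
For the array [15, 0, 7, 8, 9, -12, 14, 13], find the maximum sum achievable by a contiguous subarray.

Using Kadane's algorithm on [15, 0, 7, 8, 9, -12, 14, 13]:

Scanning through the array:
Position 1 (value 0): max_ending_here = 15, max_so_far = 15
Position 2 (value 7): max_ending_here = 22, max_so_far = 22
Position 3 (value 8): max_ending_here = 30, max_so_far = 30
Position 4 (value 9): max_ending_here = 39, max_so_far = 39
Position 5 (value -12): max_ending_here = 27, max_so_far = 39
Position 6 (value 14): max_ending_here = 41, max_so_far = 41
Position 7 (value 13): max_ending_here = 54, max_so_far = 54

Maximum subarray: [15, 0, 7, 8, 9, -12, 14, 13]
Maximum sum: 54

The maximum subarray is [15, 0, 7, 8, 9, -12, 14, 13] with sum 54. This subarray runs from index 0 to index 7.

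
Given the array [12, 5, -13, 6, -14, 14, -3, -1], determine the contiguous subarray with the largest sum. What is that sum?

Using Kadane's algorithm on [12, 5, -13, 6, -14, 14, -3, -1]:

Scanning through the array:
Position 1 (value 5): max_ending_here = 17, max_so_far = 17
Position 2 (value -13): max_ending_here = 4, max_so_far = 17
Position 3 (value 6): max_ending_here = 10, max_so_far = 17
Position 4 (value -14): max_ending_here = -4, max_so_far = 17
Position 5 (value 14): max_ending_here = 14, max_so_far = 17
Position 6 (value -3): max_ending_here = 11, max_so_far = 17
Position 7 (value -1): max_ending_here = 10, max_so_far = 17

Maximum subarray: [12, 5]
Maximum sum: 17

The maximum subarray is [12, 5] with sum 17. This subarray runs from index 0 to index 1.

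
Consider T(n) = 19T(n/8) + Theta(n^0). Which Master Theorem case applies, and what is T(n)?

Master Theorem for T(n) = 19T(n/8) + O(n^0):

a = 19, b = 8, c = 0
log_b(a) = log_8(19) = 1.4160

Case 1: c = 0 < log_8(19) = 1.4160
T(n) = O(n^(log_8 19))

For T(n) = 19T(n/8) + O(n^0): log_8(19) = 1.4160. This is Case 1 of the Master Theorem (c < log_b(a), work dominated by leaves), giving O(n^(log_8 19)).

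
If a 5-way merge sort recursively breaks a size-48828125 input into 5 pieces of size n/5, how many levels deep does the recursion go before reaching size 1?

For divide and conquer with division factor 5:

Problem sizes at each level:
Level 0: 48828125
Level 1: 9765625
Level 2: 1953125
Level 3: 390625
Level 4: 78125
Level 5: 15625
Level 6: 3125
Level 7: 625
Level 8: 125
Level 9: 25
Level 10: 5
Level 11: 1

The root is level 0 and the size-1 base case is level 11 (the tree spans levels 0 through 11, i.e. 12 levels counting the root), so the depth is the number of divisions: log_5(48828125) = 11

The recursion tree depth is log_5(48828125) = 11. At each level, the problem size is divided by 5, so it takes 11 divisions to reduce to a base case of size 1. The algorithm makes 5 recursive calls at each level.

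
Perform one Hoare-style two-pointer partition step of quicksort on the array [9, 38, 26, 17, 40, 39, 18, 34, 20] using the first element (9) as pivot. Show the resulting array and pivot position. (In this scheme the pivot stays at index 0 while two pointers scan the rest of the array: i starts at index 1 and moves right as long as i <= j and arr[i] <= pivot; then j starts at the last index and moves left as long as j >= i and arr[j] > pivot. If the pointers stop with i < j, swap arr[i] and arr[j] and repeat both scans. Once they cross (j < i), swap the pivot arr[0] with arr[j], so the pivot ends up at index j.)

Hoare-style two-pointer partition with pivot = 9:

Initial array: [9, 38, 26, 17, 40, 39, 18, 34, 20]

Pointers start at i = 1, j = 8.
i ends at 1, j ends at 0: the pointers have crossed (j < i), so scanning stops.

j = 0, so swapping arr[0] with arr[j] leaves the pivot at position 0: [9, 38, 26, 17, 40, 39, 18, 34, 20]
Pivot position: 0

After partitioning with pivot 9, the array becomes [9, 38, 26, 17, 40, 39, 18, 34, 20]. The pivot is placed at index 0. All elements to the left of the pivot are <= 9, and all elements to the right are > 9.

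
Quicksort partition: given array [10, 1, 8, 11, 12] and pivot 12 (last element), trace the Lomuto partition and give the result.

Lomuto partition with pivot = 12:

Initial array: [10, 1, 8, 11, 12]

arr[0]=10 <= 12: swap with position 0, array becomes [10, 1, 8, 11, 12]
arr[1]=1 <= 12: swap with position 1, array becomes [10, 1, 8, 11, 12]
arr[2]=8 <= 12: swap with position 2, array becomes [10, 1, 8, 11, 12]
arr[3]=11 <= 12: swap with position 3, array becomes [10, 1, 8, 11, 12]

Place pivot at position 4: [10, 1, 8, 11, 12]
Pivot position: 4

After partitioning with pivot 12, the array becomes [10, 1, 8, 11, 12]. The pivot is placed at index 4. All elements to the left of the pivot are <= 12, and all elements to the right are > 12.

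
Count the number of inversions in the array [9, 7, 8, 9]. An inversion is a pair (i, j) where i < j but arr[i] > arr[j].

Finding inversions in [9, 7, 8, 9]:

(0, 1): arr[0]=9 > arr[1]=7
(0, 2): arr[0]=9 > arr[2]=8

Total inversions: 2

The array has 2 inversion(s): (0,1), (0,2). Each pair (i,j) satisfies i < j and arr[i] > arr[j].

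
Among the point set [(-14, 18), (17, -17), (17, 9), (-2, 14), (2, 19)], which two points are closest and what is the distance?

Computing all pairwise distances among 5 points:

d((-14, 18), (17, -17)) = 46.7547
d((-14, 18), (17, 9)) = 32.28
d((-14, 18), (-2, 14)) = 12.6491
d((-14, 18), (2, 19)) = 16.0312
d((17, -17), (17, 9)) = 26.0
d((17, -17), (-2, 14)) = 36.3593
d((17, -17), (2, 19)) = 39.0
d((17, 9), (-2, 14)) = 19.6469
d((17, 9), (2, 19)) = 18.0278
d((-2, 14), (2, 19)) = 6.4031 <-- minimum

Closest pair: (-2, 14) and (2, 19) with distance 6.4031

The closest pair is (-2, 14) and (2, 19) with Euclidean distance 6.4031. For 5 points, brute-force pairwise comparison is shown above. For large n, the divide-and-conquer algorithm (sort by x, recurse on halves, check the dividing strip) achieves O(n log n).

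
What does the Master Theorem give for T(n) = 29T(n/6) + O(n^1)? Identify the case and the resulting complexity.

Master Theorem for T(n) = 29T(n/6) + O(n^1):

a = 29, b = 6, c = 1
log_b(a) = log_6(29) = 1.8793

Case 1: c = 1 < log_6(29) = 1.8793
T(n) = O(n^(log_6 29))

For T(n) = 29T(n/6) + O(n^1): log_6(29) = 1.8793. This is Case 1 of the Master Theorem (c < log_b(a), work dominated by leaves), giving O(n^(log_6 29)).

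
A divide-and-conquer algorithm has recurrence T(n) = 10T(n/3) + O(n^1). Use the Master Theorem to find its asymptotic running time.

Master Theorem for T(n) = 10T(n/3) + O(n^1):

a = 10, b = 3, c = 1
log_b(a) = log_3(10) = 2.0959

Case 1: c = 1 < log_3(10) = 2.0959
T(n) = O(n^(log_3 10))

For T(n) = 10T(n/3) + O(n^1): log_3(10) = 2.0959. This is Case 1 of the Master Theorem (c < log_b(a), work dominated by leaves), giving O(n^(log_3 10)).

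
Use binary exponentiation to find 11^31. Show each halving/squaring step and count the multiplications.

Computing 11^31 by squaring (build up from 11^1; each line after the first costs one multiplication):

11^1 = 11
11^2 = (11^1)^2 = 11^2 = 121
11^3 = 11 * 11^2 = 11 * 121 = 1331
11^6 = (11^3)^2 = 1331^2 = 1771561
11^7 = 11 * 11^6 = 11 * 1771561 = 19487171
11^14 = (11^7)^2 = 19487171^2 = 379749833583241
11^15 = 11 * 11^14 = 11 * 379749833583241 = 4177248169415651
11^30 = (11^15)^2 = 4177248169415651^2 = 17449402268886407318558803753801
11^31 = 11 * 11^30 = 11 * 17449402268886407318558803753801 = 191943424957750480504146841291811

Result: 191943424957750480504146841291811
Multiplications needed: 8 (8 lines after 11^1)

11^31 = 191943424957750480504146841291811. Using exponentiation by squaring, this requires 8 multiplications. The key idea: if the exponent is even, square the half-power; if odd, multiply by the base once.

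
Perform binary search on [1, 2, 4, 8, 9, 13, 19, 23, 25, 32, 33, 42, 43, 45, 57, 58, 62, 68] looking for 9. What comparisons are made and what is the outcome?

Binary search for 9 in [1, 2, 4, 8, 9, 13, 19, 23, 25, 32, 33, 42, 43, 45, 57, 58, 62, 68]:

lo=0, hi=17, mid=8, arr[mid]=25 -> 25 > 9, search left half
lo=0, hi=7, mid=3, arr[mid]=8 -> 8 < 9, search right half
lo=4, hi=7, mid=5, arr[mid]=13 -> 13 > 9, search left half
lo=4, hi=4, mid=4, arr[mid]=9 -> Found target at index 4!

Binary search finds 9 at index 4 after 4 comparisons. The search repeatedly halves the search space by comparing with the middle element.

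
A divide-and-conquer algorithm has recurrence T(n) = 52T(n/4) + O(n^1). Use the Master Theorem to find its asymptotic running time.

Master Theorem for T(n) = 52T(n/4) + O(n^1):

a = 52, b = 4, c = 1
log_b(a) = log_4(52) = 2.8502

Case 1: c = 1 < log_4(52) = 2.8502
T(n) = O(n^(log_4 52))

For T(n) = 52T(n/4) + O(n^1): log_4(52) = 2.8502. This is Case 1 of the Master Theorem (c < log_b(a), work dominated by leaves), giving O(n^(log_4 52)).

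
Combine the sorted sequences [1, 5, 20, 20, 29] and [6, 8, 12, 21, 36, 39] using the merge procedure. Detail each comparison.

Merging process:

Compare 1 vs 6: take 1 from left. Merged: [1]
Compare 5 vs 6: take 5 from left. Merged: [1, 5]
Compare 20 vs 6: take 6 from right. Merged: [1, 5, 6]
Compare 20 vs 8: take 8 from right. Merged: [1, 5, 6, 8]
Compare 20 vs 12: take 12 from right. Merged: [1, 5, 6, 8, 12]
Compare 20 vs 21: take 20 from left. Merged: [1, 5, 6, 8, 12, 20]
Compare 20 vs 21: take 20 from left. Merged: [1, 5, 6, 8, 12, 20, 20]
Compare 29 vs 21: take 21 from right. Merged: [1, 5, 6, 8, 12, 20, 20, 21]
Compare 29 vs 36: take 29 from left. Merged: [1, 5, 6, 8, 12, 20, 20, 21, 29]
Append remaining from right: [36, 39]. Merged: [1, 5, 6, 8, 12, 20, 20, 21, 29, 36, 39]

Final merged array: [1, 5, 6, 8, 12, 20, 20, 21, 29, 36, 39]
Total comparisons: 9

The merged array is [1, 5, 6, 8, 12, 20, 20, 21, 29, 36, 39], requiring 9 comparisons. The merge step runs in O(n) time where n is the total number of elements.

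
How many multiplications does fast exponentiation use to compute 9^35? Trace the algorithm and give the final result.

Computing 9^35 by squaring (build up from 9^1; each line after the first costs one multiplication):

9^1 = 9
9^2 = (9^1)^2 = 9^2 = 81
9^4 = (9^2)^2 = 81^2 = 6561
9^8 = (9^4)^2 = 6561^2 = 43046721
9^16 = (9^8)^2 = 43046721^2 = 1853020188851841
9^17 = 9 * 9^16 = 9 * 1853020188851841 = 16677181699666569
9^34 = (9^17)^2 = 16677181699666569^2 = 278128389443693511257285776231761
9^35 = 9 * 9^34 = 9 * 278128389443693511257285776231761 = 2503155504993241601315571986085849

Result: 2503155504993241601315571986085849
Multiplications needed: 7 (7 lines after 9^1)

9^35 = 2503155504993241601315571986085849. Using exponentiation by squaring, this requires 7 multiplications. The key idea: if the exponent is even, square the half-power; if odd, multiply by the base once.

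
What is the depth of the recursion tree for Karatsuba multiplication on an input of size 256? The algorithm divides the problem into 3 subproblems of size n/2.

For divide and conquer with division factor 2:

Problem sizes at each level:
Level 0: 256
Level 1: 128
Level 2: 64
Level 3: 32
Level 4: 16
Level 5: 8
Level 6: 4
Level 7: 2
Level 8: 1

The root is level 0 and the size-1 base case is level 8 (the tree spans levels 0 through 8, i.e. 9 levels counting the root), so the depth is the number of divisions: log_2(256) = 8

The recursion tree depth is log_2(256) = 8. At each level, the problem size is divided by 2, so it takes 8 divisions to reduce to a base case of size 1. The algorithm makes 3 recursive calls at each level.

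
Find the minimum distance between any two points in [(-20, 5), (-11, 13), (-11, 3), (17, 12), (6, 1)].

Computing all pairwise distances among 5 points:

d((-20, 5), (-11, 13)) = 12.0416
d((-20, 5), (-11, 3)) = 9.2195 <-- minimum
d((-20, 5), (17, 12)) = 37.6563
d((-20, 5), (6, 1)) = 26.3059
d((-11, 13), (-11, 3)) = 10.0
d((-11, 13), (17, 12)) = 28.0179
d((-11, 13), (6, 1)) = 20.8087
d((-11, 3), (17, 12)) = 29.4109
d((-11, 3), (6, 1)) = 17.1172
d((17, 12), (6, 1)) = 15.5563

Closest pair: (-20, 5) and (-11, 3) with distance 9.2195

The closest pair is (-20, 5) and (-11, 3) with Euclidean distance 9.2195. For 5 points, brute-force pairwise comparison is shown above. For large n, the divide-and-conquer algorithm (sort by x, recurse on halves, check the dividing strip) achieves O(n log n).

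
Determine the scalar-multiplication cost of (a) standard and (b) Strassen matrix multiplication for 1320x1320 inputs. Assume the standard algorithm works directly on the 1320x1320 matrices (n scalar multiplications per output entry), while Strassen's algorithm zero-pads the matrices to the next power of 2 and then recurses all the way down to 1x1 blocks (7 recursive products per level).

Matrix multiplication for 1320x1320 matrices:

Strassen's algorithm requires power-of-2 dimensions. Pad 1320x1320 to 2048x2048 (next power of 2).

Standard algorithm: 1320^3 = 2299968000 multiplications
Strassen's algorithm: 7^(log2(2048)) = 7^11 = 1977326743 multiplications
Savings: 2299968000 - 1977326743 = 322641257 multiplications

Standard: 2299968000 multiplications (1320^3). Strassen: 1977326743 multiplications (7^11, after padding to 2048x2048). Strassen reduces 8 recursive multiplications to 7 at each level.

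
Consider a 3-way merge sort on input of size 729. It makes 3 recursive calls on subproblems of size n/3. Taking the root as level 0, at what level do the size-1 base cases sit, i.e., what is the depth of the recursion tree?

For divide and conquer with division factor 3:

Problem sizes at each level:
Level 0: 729
Level 1: 243
Level 2: 81
Level 3: 27
Level 4: 9
Level 5: 3
Level 6: 1

The root is level 0 and the size-1 base case is level 6 (the tree spans levels 0 through 6, i.e. 7 levels counting the root), so the depth is the number of divisions: log_3(729) = 6

The recursion tree depth is log_3(729) = 6. At each level, the problem size is divided by 3, so it takes 6 divisions to reduce to a base case of size 1. The algorithm makes 3 recursive calls at each level.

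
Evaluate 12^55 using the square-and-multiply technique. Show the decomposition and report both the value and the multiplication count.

Computing 12^55 by squaring (build up from 12^1; each line after the first costs one multiplication):

12^1 = 12
12^2 = (12^1)^2 = 12^2 = 144
12^3 = 12 * 12^2 = 12 * 144 = 1728
12^6 = (12^3)^2 = 1728^2 = 2985984
12^12 = (12^6)^2 = 2985984^2 = 8916100448256
12^13 = 12 * 12^12 = 12 * 8916100448256 = 106993205379072
12^26 = (12^13)^2 = 106993205379072^2 = 11447545997288281555215581184
12^27 = 12 * 12^26 = 12 * 11447545997288281555215581184 = 137370551967459378662586974208
12^54 = (12^27)^2 = 137370551967459378662586974208^2 = 18870668547844457769972080826950345531368943638112857227264
12^55 = 12 * 12^54 = 12 * 18870668547844457769972080826950345531368943638112857227264 = 226448022574133493239664969923404146376427323657354286727168

Result: 226448022574133493239664969923404146376427323657354286727168
Multiplications needed: 9 (9 lines after 12^1)

12^55 = 226448022574133493239664969923404146376427323657354286727168. Using exponentiation by squaring, this requires 9 multiplications. The key idea: if the exponent is even, square the half-power; if odd, multiply by the base once.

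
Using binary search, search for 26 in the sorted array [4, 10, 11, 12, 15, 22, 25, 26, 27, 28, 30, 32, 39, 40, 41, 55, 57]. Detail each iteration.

Binary search for 26 in [4, 10, 11, 12, 15, 22, 25, 26, 27, 28, 30, 32, 39, 40, 41, 55, 57]:

lo=0, hi=16, mid=8, arr[mid]=27 -> 27 > 26, search left half
lo=0, hi=7, mid=3, arr[mid]=12 -> 12 < 26, search right half
lo=4, hi=7, mid=5, arr[mid]=22 -> 22 < 26, search right half
lo=6, hi=7, mid=6, arr[mid]=25 -> 25 < 26, search right half
lo=7, hi=7, mid=7, arr[mid]=26 -> Found target at index 7!

Binary search finds 26 at index 7 after 5 comparisons. The search repeatedly halves the search space by comparing with the middle element.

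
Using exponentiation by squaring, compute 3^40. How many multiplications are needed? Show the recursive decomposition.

Computing 3^40 by squaring (build up from 3^1; each line after the first costs one multiplication):

3^1 = 3
3^2 = (3^1)^2 = 3^2 = 9
3^4 = (3^2)^2 = 9^2 = 81
3^5 = 3 * 3^4 = 3 * 81 = 243
3^10 = (3^5)^2 = 243^2 = 59049
3^20 = (3^10)^2 = 59049^2 = 3486784401
3^40 = (3^20)^2 = 3486784401^2 = 12157665459056928801

Result: 12157665459056928801
Multiplications needed: 6 (6 lines after 3^1)

3^40 = 12157665459056928801. Using exponentiation by squaring, this requires 6 multiplications. The key idea: if the exponent is even, square the half-power; if odd, multiply by the base once.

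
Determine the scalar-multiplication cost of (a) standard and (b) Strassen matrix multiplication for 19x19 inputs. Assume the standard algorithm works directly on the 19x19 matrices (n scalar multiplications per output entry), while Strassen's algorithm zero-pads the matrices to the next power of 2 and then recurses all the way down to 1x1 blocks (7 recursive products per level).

Matrix multiplication for 19x19 matrices:

Strassen's algorithm requires power-of-2 dimensions. Pad 19x19 to 32x32 (next power of 2).

Standard algorithm: 19^3 = 6859 multiplications
Strassen's algorithm: 7^(log2(32)) = 7^5 = 16807 multiplications
Difference: 6859 - 16807 = -9948 (Strassen uses MORE here due to padding overhead — for small or just-over-power-of-2 n, padding can outweigh the per-level savings)

Standard: 6859 multiplications (19^3). Strassen: 16807 multiplications (7^5, after padding to 32x32). Strassen reduces 8 recursive multiplications to 7 at each level.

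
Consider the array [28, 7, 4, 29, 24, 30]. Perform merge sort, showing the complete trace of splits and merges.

Merge sort trace:

Split: [28, 7, 4, 29, 24, 30] -> [28, 7, 4] and [29, 24, 30]
  Split: [28, 7, 4] -> [28] and [7, 4]
    Split: [7, 4] -> [7] and [4]
    Merge: [7] + [4] -> [4, 7]
  Merge: [28] + [4, 7] -> [4, 7, 28]
  Split: [29, 24, 30] -> [29] and [24, 30]
    Split: [24, 30] -> [24] and [30]
    Merge: [24] + [30] -> [24, 30]
  Merge: [29] + [24, 30] -> [24, 29, 30]
Merge: [4, 7, 28] + [24, 29, 30] -> [4, 7, 24, 28, 29, 30]

Final sorted array: [4, 7, 24, 28, 29, 30]

The merge sort proceeds by recursively splitting the array and merging sorted halves.
After all merges, the sorted array is [4, 7, 24, 28, 29, 30].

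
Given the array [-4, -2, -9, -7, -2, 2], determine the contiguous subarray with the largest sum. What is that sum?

Using Kadane's algorithm on [-4, -2, -9, -7, -2, 2]:

Scanning through the array:
Position 1 (value -2): max_ending_here = -2, max_so_far = -2
Position 2 (value -9): max_ending_here = -9, max_so_far = -2
Position 3 (value -7): max_ending_here = -7, max_so_far = -2
Position 4 (value -2): max_ending_here = -2, max_so_far = -2
Position 5 (value 2): max_ending_here = 2, max_so_far = 2

Maximum subarray: [2]
Maximum sum: 2

The maximum subarray is [2] with sum 2. This subarray runs from index 5 to index 5.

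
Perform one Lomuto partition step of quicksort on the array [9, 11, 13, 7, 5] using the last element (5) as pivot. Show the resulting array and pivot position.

Lomuto partition with pivot = 5:

Initial array: [9, 11, 13, 7, 5]

arr[0]=9 > 5: no swap
arr[1]=11 > 5: no swap
arr[2]=13 > 5: no swap
arr[3]=7 > 5: no swap

Place pivot at position 0: [5, 11, 13, 7, 9]
Pivot position: 0

After partitioning with pivot 5, the array becomes [5, 11, 13, 7, 9]. The pivot is placed at index 0. All elements to the left of the pivot are <= 5, and all elements to the right are > 5.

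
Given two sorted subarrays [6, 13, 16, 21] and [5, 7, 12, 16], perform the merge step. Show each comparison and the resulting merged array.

Merging process:

Compare 6 vs 5: take 5 from right. Merged: [5]
Compare 6 vs 7: take 6 from left. Merged: [5, 6]
Compare 13 vs 7: take 7 from right. Merged: [5, 6, 7]
Compare 13 vs 12: take 12 from right. Merged: [5, 6, 7, 12]
Compare 13 vs 16: take 13 from left. Merged: [5, 6, 7, 12, 13]
Compare 16 vs 16: take 16 from left. Merged: [5, 6, 7, 12, 13, 16]
Compare 21 vs 16: take 16 from right. Merged: [5, 6, 7, 12, 13, 16, 16]
Append remaining from left: [21]. Merged: [5, 6, 7, 12, 13, 16, 16, 21]

Final merged array: [5, 6, 7, 12, 13, 16, 16, 21]
Total comparisons: 7

The merged array is [5, 6, 7, 12, 13, 16, 16, 21], requiring 7 comparisons. The merge step runs in O(n) time where n is the total number of elements.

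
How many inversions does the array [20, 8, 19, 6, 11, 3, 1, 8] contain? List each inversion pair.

Finding inversions in [20, 8, 19, 6, 11, 3, 1, 8]:

(0, 1): arr[0]=20 > arr[1]=8
(0, 2): arr[0]=20 > arr[2]=19
(0, 3): arr[0]=20 > arr[3]=6
(0, 4): arr[0]=20 > arr[4]=11
(0, 5): arr[0]=20 > arr[5]=3
(0, 6): arr[0]=20 > arr[6]=1
(0, 7): arr[0]=20 > arr[7]=8
(1, 3): arr[1]=8 > arr[3]=6
(1, 5): arr[1]=8 > arr[5]=3
(1, 6): arr[1]=8 > arr[6]=1
(2, 3): arr[2]=19 > arr[3]=6
(2, 4): arr[2]=19 > arr[4]=11
(2, 5): arr[2]=19 > arr[5]=3
(2, 6): arr[2]=19 > arr[6]=1
(2, 7): arr[2]=19 > arr[7]=8
(3, 5): arr[3]=6 > arr[5]=3
(3, 6): arr[3]=6 > arr[6]=1
(4, 5): arr[4]=11 > arr[5]=3
(4, 6): arr[4]=11 > arr[6]=1
(4, 7): arr[4]=11 > arr[7]=8
(5, 6): arr[5]=3 > arr[6]=1

Total inversions: 21

The array has 21 inversion(s): (0,1), (0,2), (0,3), (0,4), (0,5), (0,6), (0,7), (1,3), (1,5), (1,6), (2,3), (2,4), (2,5), (2,6), (2,7), (3,5), (3,6), (4,5), (4,6), (4,7), (5,6). Each pair (i,j) satisfies i < j and arr[i] > arr[j].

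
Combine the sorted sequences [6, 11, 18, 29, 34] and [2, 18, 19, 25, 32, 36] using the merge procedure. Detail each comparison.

Merging process:

Compare 6 vs 2: take 2 from right. Merged: [2]
Compare 6 vs 18: take 6 from left. Merged: [2, 6]
Compare 11 vs 18: take 11 from left. Merged: [2, 6, 11]
Compare 18 vs 18: take 18 from left. Merged: [2, 6, 11, 18]
Compare 29 vs 18: take 18 from right. Merged: [2, 6, 11, 18, 18]
Compare 29 vs 19: take 19 from right. Merged: [2, 6, 11, 18, 18, 19]
Compare 29 vs 25: take 25 from right. Merged: [2, 6, 11, 18, 18, 19, 25]
Compare 29 vs 32: take 29 from left. Merged: [2, 6, 11, 18, 18, 19, 25, 29]
Compare 34 vs 32: take 32 from right. Merged: [2, 6, 11, 18, 18, 19, 25, 29, 32]
Compare 34 vs 36: take 34 from left. Merged: [2, 6, 11, 18, 18, 19, 25, 29, 32, 34]
Append remaining from right: [36]. Merged: [2, 6, 11, 18, 18, 19, 25, 29, 32, 34, 36]

Final merged array: [2, 6, 11, 18, 18, 19, 25, 29, 32, 34, 36]
Total comparisons: 10

The merged array is [2, 6, 11, 18, 18, 19, 25, 29, 32, 34, 36], requiring 10 comparisons. The merge step runs in O(n) time where n is the total number of elements.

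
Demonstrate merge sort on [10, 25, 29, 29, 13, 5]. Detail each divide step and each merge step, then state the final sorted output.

Merge sort trace:

Split: [10, 25, 29, 29, 13, 5] -> [10, 25, 29] and [29, 13, 5]
  Split: [10, 25, 29] -> [10] and [25, 29]
    Split: [25, 29] -> [25] and [29]
    Merge: [25] + [29] -> [25, 29]
  Merge: [10] + [25, 29] -> [10, 25, 29]
  Split: [29, 13, 5] -> [29] and [13, 5]
    Split: [13, 5] -> [13] and [5]
    Merge: [13] + [5] -> [5, 13]
  Merge: [29] + [5, 13] -> [5, 13, 29]
Merge: [10, 25, 29] + [5, 13, 29] -> [5, 10, 13, 25, 29, 29]

Final sorted array: [5, 10, 13, 25, 29, 29]

The merge sort proceeds by recursively splitting the array and merging sorted halves.
After all merges, the sorted array is [5, 10, 13, 25, 29, 29].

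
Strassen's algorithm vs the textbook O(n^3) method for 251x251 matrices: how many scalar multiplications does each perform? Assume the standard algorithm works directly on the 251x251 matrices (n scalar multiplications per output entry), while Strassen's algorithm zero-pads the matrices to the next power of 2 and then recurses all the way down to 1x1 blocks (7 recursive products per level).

Matrix multiplication for 251x251 matrices:

Strassen's algorithm requires power-of-2 dimensions. Pad 251x251 to 256x256 (next power of 2).

Standard algorithm: 251^3 = 15813251 multiplications
Strassen's algorithm: 7^(log2(256)) = 7^8 = 5764801 multiplications
Savings: 15813251 - 5764801 = 10048450 multiplications

Standard: 15813251 multiplications (251^3). Strassen: 5764801 multiplications (7^8, after padding to 256x256). Strassen reduces 8 recursive multiplications to 7 at each level.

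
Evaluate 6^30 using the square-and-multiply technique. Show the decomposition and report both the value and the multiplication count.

Computing 6^30 by squaring (build up from 6^1; each line after the first costs one multiplication):

6^1 = 6
6^2 = (6^1)^2 = 6^2 = 36
6^3 = 6 * 6^2 = 6 * 36 = 216
6^6 = (6^3)^2 = 216^2 = 46656
6^7 = 6 * 6^6 = 6 * 46656 = 279936
6^14 = (6^7)^2 = 279936^2 = 78364164096
6^15 = 6 * 6^14 = 6 * 78364164096 = 470184984576
6^30 = (6^15)^2 = 470184984576^2 = 221073919720733357899776

Result: 221073919720733357899776
Multiplications needed: 7 (7 lines after 6^1)

6^30 = 221073919720733357899776. Using exponentiation by squaring, this requires 7 multiplications. The key idea: if the exponent is even, square the half-power; if odd, multiply by the base once.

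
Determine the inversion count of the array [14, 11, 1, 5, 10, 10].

Finding inversions in [14, 11, 1, 5, 10, 10]:

(0, 1): arr[0]=14 > arr[1]=11
(0, 2): arr[0]=14 > arr[2]=1
(0, 3): arr[0]=14 > arr[3]=5
(0, 4): arr[0]=14 > arr[4]=10
(0, 5): arr[0]=14 > arr[5]=10
(1, 2): arr[1]=11 > arr[2]=1
(1, 3): arr[1]=11 > arr[3]=5
(1, 4): arr[1]=11 > arr[4]=10
(1, 5): arr[1]=11 > arr[5]=10

Total inversions: 9

The array has 9 inversion(s): (0,1), (0,2), (0,3), (0,4), (0,5), (1,2), (1,3), (1,4), (1,5). Each pair (i,j) satisfies i < j and arr[i] > arr[j].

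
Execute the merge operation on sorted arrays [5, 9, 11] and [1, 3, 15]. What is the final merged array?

Merging process:

Compare 5 vs 1: take 1 from right. Merged: [1]
Compare 5 vs 3: take 3 from right. Merged: [1, 3]
Compare 5 vs 15: take 5 from left. Merged: [1, 3, 5]
Compare 9 vs 15: take 9 from left. Merged: [1, 3, 5, 9]
Compare 11 vs 15: take 11 from left. Merged: [1, 3, 5, 9, 11]
Append remaining from right: [15]. Merged: [1, 3, 5, 9, 11, 15]

Final merged array: [1, 3, 5, 9, 11, 15]
Total comparisons: 5

The merged array is [1, 3, 5, 9, 11, 15], requiring 5 comparisons. The merge step runs in O(n) time where n is the total number of elements.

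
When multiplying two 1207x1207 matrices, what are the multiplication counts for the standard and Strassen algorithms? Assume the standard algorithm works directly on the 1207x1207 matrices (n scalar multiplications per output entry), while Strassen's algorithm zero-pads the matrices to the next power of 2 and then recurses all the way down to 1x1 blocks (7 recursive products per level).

Matrix multiplication for 1207x1207 matrices:

Strassen's algorithm requires power-of-2 dimensions. Pad 1207x1207 to 2048x2048 (next power of 2).

Standard algorithm: 1207^3 = 1758416743 multiplications
Strassen's algorithm: 7^(log2(2048)) = 7^11 = 1977326743 multiplications
Difference: 1758416743 - 1977326743 = -218910000 (Strassen uses MORE here due to padding overhead — for small or just-over-power-of-2 n, padding can outweigh the per-level savings)

Standard: 1758416743 multiplications (1207^3). Strassen: 1977326743 multiplications (7^11, after padding to 2048x2048). Strassen reduces 8 recursive multiplications to 7 at each level.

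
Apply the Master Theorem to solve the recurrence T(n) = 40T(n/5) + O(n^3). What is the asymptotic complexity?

Master Theorem for T(n) = 40T(n/5) + O(n^3):

a = 40, b = 5, c = 3
log_b(a) = log_5(40) = 2.2920

Case 3: c = 3 > log_5(40) = 2.2920
T(n) = O(n^3) = O(n^3)

For T(n) = 40T(n/5) + O(n^3): log_5(40) = 2.2920. This is Case 3 of the Master Theorem (c > log_b(a), work dominated by root), giving O(n^3).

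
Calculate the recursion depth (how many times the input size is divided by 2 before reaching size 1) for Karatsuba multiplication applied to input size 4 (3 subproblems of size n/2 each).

For divide and conquer with division factor 2:

Problem sizes at each level:
Level 0: 4
Level 1: 2
Level 2: 1

The root is level 0 and the size-1 base case is level 2 (the tree spans levels 0 through 2, i.e. 3 levels counting the root), so the depth is the number of divisions: log_2(4) = 2

The recursion tree depth is log_2(4) = 2. At each level, the problem size is divided by 2, so it takes 2 divisions to reduce to a base case of size 1. The algorithm makes 3 recursive calls at each level.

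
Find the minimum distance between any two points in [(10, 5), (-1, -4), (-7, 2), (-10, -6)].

Computing all pairwise distances among 4 points:

d((10, 5), (-1, -4)) = 14.2127
d((10, 5), (-7, 2)) = 17.2627
d((10, 5), (-10, -6)) = 22.8254
d((-1, -4), (-7, 2)) = 8.4853 <-- minimum
d((-1, -4), (-10, -6)) = 9.2195
d((-7, 2), (-10, -6)) = 8.544

Closest pair: (-1, -4) and (-7, 2) with distance 8.4853

The closest pair is (-1, -4) and (-7, 2) with Euclidean distance 8.4853. For 4 points, brute-force pairwise comparison is shown above. For large n, the divide-and-conquer algorithm (sort by x, recurse on halves, check the dividing strip) achieves O(n log n).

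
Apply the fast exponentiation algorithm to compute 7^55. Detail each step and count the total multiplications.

Computing 7^55 by squaring (build up from 7^1; each line after the first costs one multiplication):

7^1 = 7
7^2 = (7^1)^2 = 7^2 = 49
7^3 = 7 * 7^2 = 7 * 49 = 343
7^6 = (7^3)^2 = 343^2 = 117649
7^12 = (7^6)^2 = 117649^2 = 13841287201
7^13 = 7 * 7^12 = 7 * 13841287201 = 96889010407
7^26 = (7^13)^2 = 96889010407^2 = 9387480337647754305649
7^27 = 7 * 7^26 = 7 * 9387480337647754305649 = 65712362363534280139543
7^54 = (7^27)^2 = 65712362363534280139543^2 = 4318114567396436564035293097707728087552248849
7^55 = 7 * 7^54 = 7 * 4318114567396436564035293097707728087552248849 = 30226801971775055948247051683954096612865741943

Result: 30226801971775055948247051683954096612865741943
Multiplications needed: 9 (9 lines after 7^1)

7^55 = 30226801971775055948247051683954096612865741943. Using exponentiation by squaring, this requires 9 multiplications. The key idea: if the exponent is even, square the half-power; if odd, multiply by the base once.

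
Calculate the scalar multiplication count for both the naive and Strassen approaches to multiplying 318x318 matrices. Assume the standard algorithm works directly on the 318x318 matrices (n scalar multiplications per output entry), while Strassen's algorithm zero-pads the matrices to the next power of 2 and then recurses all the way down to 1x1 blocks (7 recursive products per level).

Matrix multiplication for 318x318 matrices:

Strassen's algorithm requires power-of-2 dimensions. Pad 318x318 to 512x512 (next power of 2).

Standard algorithm: 318^3 = 32157432 multiplications
Strassen's algorithm: 7^(log2(512)) = 7^9 = 40353607 multiplications
Difference: 32157432 - 40353607 = -8196175 (Strassen uses MORE here due to padding overhead — for small or just-over-power-of-2 n, padding can outweigh the per-level savings)

Standard: 32157432 multiplications (318^3). Strassen: 40353607 multiplications (7^9, after padding to 512x512). Strassen reduces 8 recursive multiplications to 7 at each level.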